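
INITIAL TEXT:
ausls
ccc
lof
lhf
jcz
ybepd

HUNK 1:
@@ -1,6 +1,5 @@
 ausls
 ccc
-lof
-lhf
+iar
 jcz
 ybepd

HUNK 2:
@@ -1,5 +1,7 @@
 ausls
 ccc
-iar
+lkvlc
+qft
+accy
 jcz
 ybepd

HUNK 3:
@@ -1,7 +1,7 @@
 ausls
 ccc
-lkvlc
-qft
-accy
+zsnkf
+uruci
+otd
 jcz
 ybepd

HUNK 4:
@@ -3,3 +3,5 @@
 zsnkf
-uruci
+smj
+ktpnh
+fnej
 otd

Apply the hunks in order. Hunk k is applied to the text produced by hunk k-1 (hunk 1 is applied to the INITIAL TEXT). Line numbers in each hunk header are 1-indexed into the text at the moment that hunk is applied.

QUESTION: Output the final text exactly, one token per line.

Answer: ausls
ccc
zsnkf
smj
ktpnh
fnej
otd
jcz
ybepd

Derivation:
Hunk 1: at line 1 remove [lof,lhf] add [iar] -> 5 lines: ausls ccc iar jcz ybepd
Hunk 2: at line 1 remove [iar] add [lkvlc,qft,accy] -> 7 lines: ausls ccc lkvlc qft accy jcz ybepd
Hunk 3: at line 1 remove [lkvlc,qft,accy] add [zsnkf,uruci,otd] -> 7 lines: ausls ccc zsnkf uruci otd jcz ybepd
Hunk 4: at line 3 remove [uruci] add [smj,ktpnh,fnej] -> 9 lines: ausls ccc zsnkf smj ktpnh fnej otd jcz ybepd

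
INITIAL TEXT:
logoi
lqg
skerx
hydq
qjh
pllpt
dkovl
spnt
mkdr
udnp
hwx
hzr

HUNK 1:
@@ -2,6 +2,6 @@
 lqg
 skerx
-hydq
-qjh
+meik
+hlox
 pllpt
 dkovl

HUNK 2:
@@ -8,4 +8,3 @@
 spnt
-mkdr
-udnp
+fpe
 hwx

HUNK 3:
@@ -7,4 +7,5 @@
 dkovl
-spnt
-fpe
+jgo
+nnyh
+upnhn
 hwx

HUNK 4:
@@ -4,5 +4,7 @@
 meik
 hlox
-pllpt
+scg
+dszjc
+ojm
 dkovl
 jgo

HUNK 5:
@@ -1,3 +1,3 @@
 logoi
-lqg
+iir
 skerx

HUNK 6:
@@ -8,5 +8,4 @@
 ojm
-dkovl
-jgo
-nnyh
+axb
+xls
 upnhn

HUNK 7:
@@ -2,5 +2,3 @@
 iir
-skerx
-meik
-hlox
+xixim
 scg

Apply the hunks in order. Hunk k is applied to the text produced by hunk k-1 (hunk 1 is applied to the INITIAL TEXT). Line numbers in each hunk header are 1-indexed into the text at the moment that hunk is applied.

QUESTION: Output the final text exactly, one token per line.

Hunk 1: at line 2 remove [hydq,qjh] add [meik,hlox] -> 12 lines: logoi lqg skerx meik hlox pllpt dkovl spnt mkdr udnp hwx hzr
Hunk 2: at line 8 remove [mkdr,udnp] add [fpe] -> 11 lines: logoi lqg skerx meik hlox pllpt dkovl spnt fpe hwx hzr
Hunk 3: at line 7 remove [spnt,fpe] add [jgo,nnyh,upnhn] -> 12 lines: logoi lqg skerx meik hlox pllpt dkovl jgo nnyh upnhn hwx hzr
Hunk 4: at line 4 remove [pllpt] add [scg,dszjc,ojm] -> 14 lines: logoi lqg skerx meik hlox scg dszjc ojm dkovl jgo nnyh upnhn hwx hzr
Hunk 5: at line 1 remove [lqg] add [iir] -> 14 lines: logoi iir skerx meik hlox scg dszjc ojm dkovl jgo nnyh upnhn hwx hzr
Hunk 6: at line 8 remove [dkovl,jgo,nnyh] add [axb,xls] -> 13 lines: logoi iir skerx meik hlox scg dszjc ojm axb xls upnhn hwx hzr
Hunk 7: at line 2 remove [skerx,meik,hlox] add [xixim] -> 11 lines: logoi iir xixim scg dszjc ojm axb xls upnhn hwx hzr

Answer: logoi
iir
xixim
scg
dszjc
ojm
axb
xls
upnhn
hwx
hzr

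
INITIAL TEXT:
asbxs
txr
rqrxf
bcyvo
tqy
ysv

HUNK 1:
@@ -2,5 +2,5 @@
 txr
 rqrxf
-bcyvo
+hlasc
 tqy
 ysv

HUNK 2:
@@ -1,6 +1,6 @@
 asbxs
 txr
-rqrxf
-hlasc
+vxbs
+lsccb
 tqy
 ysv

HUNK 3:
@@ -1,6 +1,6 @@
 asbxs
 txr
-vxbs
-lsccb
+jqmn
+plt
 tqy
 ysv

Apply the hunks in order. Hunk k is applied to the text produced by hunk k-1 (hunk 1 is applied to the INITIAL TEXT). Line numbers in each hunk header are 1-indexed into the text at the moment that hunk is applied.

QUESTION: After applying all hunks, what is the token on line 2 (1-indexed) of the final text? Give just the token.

Answer: txr

Derivation:
Hunk 1: at line 2 remove [bcyvo] add [hlasc] -> 6 lines: asbxs txr rqrxf hlasc tqy ysv
Hunk 2: at line 1 remove [rqrxf,hlasc] add [vxbs,lsccb] -> 6 lines: asbxs txr vxbs lsccb tqy ysv
Hunk 3: at line 1 remove [vxbs,lsccb] add [jqmn,plt] -> 6 lines: asbxs txr jqmn plt tqy ysv
Final line 2: txr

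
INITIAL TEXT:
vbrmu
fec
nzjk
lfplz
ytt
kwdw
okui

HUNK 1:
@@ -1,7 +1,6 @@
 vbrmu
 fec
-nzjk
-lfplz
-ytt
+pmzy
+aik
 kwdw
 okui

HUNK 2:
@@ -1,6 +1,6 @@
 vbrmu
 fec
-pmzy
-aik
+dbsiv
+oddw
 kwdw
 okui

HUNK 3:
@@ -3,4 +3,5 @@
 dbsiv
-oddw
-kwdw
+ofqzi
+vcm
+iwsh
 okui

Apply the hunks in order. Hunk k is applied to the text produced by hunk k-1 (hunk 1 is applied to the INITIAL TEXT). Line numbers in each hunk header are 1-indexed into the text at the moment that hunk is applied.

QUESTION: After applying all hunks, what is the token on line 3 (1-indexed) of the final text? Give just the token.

Answer: dbsiv

Derivation:
Hunk 1: at line 1 remove [nzjk,lfplz,ytt] add [pmzy,aik] -> 6 lines: vbrmu fec pmzy aik kwdw okui
Hunk 2: at line 1 remove [pmzy,aik] add [dbsiv,oddw] -> 6 lines: vbrmu fec dbsiv oddw kwdw okui
Hunk 3: at line 3 remove [oddw,kwdw] add [ofqzi,vcm,iwsh] -> 7 lines: vbrmu fec dbsiv ofqzi vcm iwsh okui
Final line 3: dbsiv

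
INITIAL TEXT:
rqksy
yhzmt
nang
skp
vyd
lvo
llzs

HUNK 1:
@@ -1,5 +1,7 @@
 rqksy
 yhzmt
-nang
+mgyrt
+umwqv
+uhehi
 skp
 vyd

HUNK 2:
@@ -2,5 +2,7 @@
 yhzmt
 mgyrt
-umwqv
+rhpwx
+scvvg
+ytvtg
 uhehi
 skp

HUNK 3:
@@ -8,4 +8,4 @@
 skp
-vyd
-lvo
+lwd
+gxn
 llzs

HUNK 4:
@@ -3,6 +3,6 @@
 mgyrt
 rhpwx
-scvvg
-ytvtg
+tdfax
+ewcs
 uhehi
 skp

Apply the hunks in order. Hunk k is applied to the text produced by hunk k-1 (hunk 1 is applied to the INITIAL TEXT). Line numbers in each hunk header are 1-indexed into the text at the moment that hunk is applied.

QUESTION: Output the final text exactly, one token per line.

Hunk 1: at line 1 remove [nang] add [mgyrt,umwqv,uhehi] -> 9 lines: rqksy yhzmt mgyrt umwqv uhehi skp vyd lvo llzs
Hunk 2: at line 2 remove [umwqv] add [rhpwx,scvvg,ytvtg] -> 11 lines: rqksy yhzmt mgyrt rhpwx scvvg ytvtg uhehi skp vyd lvo llzs
Hunk 3: at line 8 remove [vyd,lvo] add [lwd,gxn] -> 11 lines: rqksy yhzmt mgyrt rhpwx scvvg ytvtg uhehi skp lwd gxn llzs
Hunk 4: at line 3 remove [scvvg,ytvtg] add [tdfax,ewcs] -> 11 lines: rqksy yhzmt mgyrt rhpwx tdfax ewcs uhehi skp lwd gxn llzs

Answer: rqksy
yhzmt
mgyrt
rhpwx
tdfax
ewcs
uhehi
skp
lwd
gxn
llzs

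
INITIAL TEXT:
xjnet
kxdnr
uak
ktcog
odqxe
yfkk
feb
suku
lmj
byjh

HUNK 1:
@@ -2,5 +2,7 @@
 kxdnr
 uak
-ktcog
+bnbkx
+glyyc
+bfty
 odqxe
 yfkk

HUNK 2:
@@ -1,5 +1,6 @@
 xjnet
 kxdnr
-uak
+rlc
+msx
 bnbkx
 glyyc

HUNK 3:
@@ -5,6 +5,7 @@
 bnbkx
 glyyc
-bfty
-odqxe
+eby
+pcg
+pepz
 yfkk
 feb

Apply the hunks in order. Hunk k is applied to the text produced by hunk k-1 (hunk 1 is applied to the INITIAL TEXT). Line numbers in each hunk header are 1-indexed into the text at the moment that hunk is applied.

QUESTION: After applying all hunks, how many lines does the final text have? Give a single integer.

Hunk 1: at line 2 remove [ktcog] add [bnbkx,glyyc,bfty] -> 12 lines: xjnet kxdnr uak bnbkx glyyc bfty odqxe yfkk feb suku lmj byjh
Hunk 2: at line 1 remove [uak] add [rlc,msx] -> 13 lines: xjnet kxdnr rlc msx bnbkx glyyc bfty odqxe yfkk feb suku lmj byjh
Hunk 3: at line 5 remove [bfty,odqxe] add [eby,pcg,pepz] -> 14 lines: xjnet kxdnr rlc msx bnbkx glyyc eby pcg pepz yfkk feb suku lmj byjh
Final line count: 14

Answer: 14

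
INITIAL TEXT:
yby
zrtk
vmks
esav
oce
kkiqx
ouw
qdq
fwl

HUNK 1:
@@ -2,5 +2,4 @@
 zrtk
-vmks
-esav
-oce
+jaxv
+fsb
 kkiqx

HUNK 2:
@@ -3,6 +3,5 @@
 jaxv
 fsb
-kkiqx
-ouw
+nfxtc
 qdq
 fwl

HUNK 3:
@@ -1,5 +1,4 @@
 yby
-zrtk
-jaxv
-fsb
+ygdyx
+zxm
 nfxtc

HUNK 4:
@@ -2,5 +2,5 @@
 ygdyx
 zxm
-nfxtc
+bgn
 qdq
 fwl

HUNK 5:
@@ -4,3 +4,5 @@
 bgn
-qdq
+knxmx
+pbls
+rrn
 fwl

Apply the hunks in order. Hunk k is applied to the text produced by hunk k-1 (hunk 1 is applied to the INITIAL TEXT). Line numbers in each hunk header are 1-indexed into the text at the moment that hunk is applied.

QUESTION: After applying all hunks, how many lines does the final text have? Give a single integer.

Answer: 8

Derivation:
Hunk 1: at line 2 remove [vmks,esav,oce] add [jaxv,fsb] -> 8 lines: yby zrtk jaxv fsb kkiqx ouw qdq fwl
Hunk 2: at line 3 remove [kkiqx,ouw] add [nfxtc] -> 7 lines: yby zrtk jaxv fsb nfxtc qdq fwl
Hunk 3: at line 1 remove [zrtk,jaxv,fsb] add [ygdyx,zxm] -> 6 lines: yby ygdyx zxm nfxtc qdq fwl
Hunk 4: at line 2 remove [nfxtc] add [bgn] -> 6 lines: yby ygdyx zxm bgn qdq fwl
Hunk 5: at line 4 remove [qdq] add [knxmx,pbls,rrn] -> 8 lines: yby ygdyx zxm bgn knxmx pbls rrn fwl
Final line count: 8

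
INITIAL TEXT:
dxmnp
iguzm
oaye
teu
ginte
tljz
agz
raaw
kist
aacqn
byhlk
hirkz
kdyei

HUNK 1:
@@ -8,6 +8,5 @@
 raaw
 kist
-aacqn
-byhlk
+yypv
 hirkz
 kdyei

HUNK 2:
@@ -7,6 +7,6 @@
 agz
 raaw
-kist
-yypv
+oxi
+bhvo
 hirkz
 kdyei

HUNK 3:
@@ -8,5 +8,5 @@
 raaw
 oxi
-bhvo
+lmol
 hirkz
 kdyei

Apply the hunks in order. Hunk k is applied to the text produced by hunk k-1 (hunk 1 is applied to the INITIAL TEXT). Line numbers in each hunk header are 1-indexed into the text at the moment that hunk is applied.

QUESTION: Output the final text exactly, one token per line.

Hunk 1: at line 8 remove [aacqn,byhlk] add [yypv] -> 12 lines: dxmnp iguzm oaye teu ginte tljz agz raaw kist yypv hirkz kdyei
Hunk 2: at line 7 remove [kist,yypv] add [oxi,bhvo] -> 12 lines: dxmnp iguzm oaye teu ginte tljz agz raaw oxi bhvo hirkz kdyei
Hunk 3: at line 8 remove [bhvo] add [lmol] -> 12 lines: dxmnp iguzm oaye teu ginte tljz agz raaw oxi lmol hirkz kdyei

Answer: dxmnp
iguzm
oaye
teu
ginte
tljz
agz
raaw
oxi
lmol
hirkz
kdyei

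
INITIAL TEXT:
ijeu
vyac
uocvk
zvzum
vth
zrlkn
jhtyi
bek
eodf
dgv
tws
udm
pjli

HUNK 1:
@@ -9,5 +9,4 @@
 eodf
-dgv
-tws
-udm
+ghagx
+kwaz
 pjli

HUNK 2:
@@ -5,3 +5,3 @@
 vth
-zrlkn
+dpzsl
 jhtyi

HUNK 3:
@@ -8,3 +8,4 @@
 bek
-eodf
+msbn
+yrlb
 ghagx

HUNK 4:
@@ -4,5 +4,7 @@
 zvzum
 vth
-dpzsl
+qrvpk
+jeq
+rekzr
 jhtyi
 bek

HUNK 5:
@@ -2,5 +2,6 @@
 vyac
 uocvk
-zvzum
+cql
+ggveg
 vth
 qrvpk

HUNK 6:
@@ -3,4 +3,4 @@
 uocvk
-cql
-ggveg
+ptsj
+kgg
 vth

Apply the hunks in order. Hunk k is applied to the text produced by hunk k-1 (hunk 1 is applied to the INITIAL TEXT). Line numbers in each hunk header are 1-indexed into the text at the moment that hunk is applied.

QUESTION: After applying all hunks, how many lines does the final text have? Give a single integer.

Hunk 1: at line 9 remove [dgv,tws,udm] add [ghagx,kwaz] -> 12 lines: ijeu vyac uocvk zvzum vth zrlkn jhtyi bek eodf ghagx kwaz pjli
Hunk 2: at line 5 remove [zrlkn] add [dpzsl] -> 12 lines: ijeu vyac uocvk zvzum vth dpzsl jhtyi bek eodf ghagx kwaz pjli
Hunk 3: at line 8 remove [eodf] add [msbn,yrlb] -> 13 lines: ijeu vyac uocvk zvzum vth dpzsl jhtyi bek msbn yrlb ghagx kwaz pjli
Hunk 4: at line 4 remove [dpzsl] add [qrvpk,jeq,rekzr] -> 15 lines: ijeu vyac uocvk zvzum vth qrvpk jeq rekzr jhtyi bek msbn yrlb ghagx kwaz pjli
Hunk 5: at line 2 remove [zvzum] add [cql,ggveg] -> 16 lines: ijeu vyac uocvk cql ggveg vth qrvpk jeq rekzr jhtyi bek msbn yrlb ghagx kwaz pjli
Hunk 6: at line 3 remove [cql,ggveg] add [ptsj,kgg] -> 16 lines: ijeu vyac uocvk ptsj kgg vth qrvpk jeq rekzr jhtyi bek msbn yrlb ghagx kwaz pjli
Final line count: 16

Answer: 16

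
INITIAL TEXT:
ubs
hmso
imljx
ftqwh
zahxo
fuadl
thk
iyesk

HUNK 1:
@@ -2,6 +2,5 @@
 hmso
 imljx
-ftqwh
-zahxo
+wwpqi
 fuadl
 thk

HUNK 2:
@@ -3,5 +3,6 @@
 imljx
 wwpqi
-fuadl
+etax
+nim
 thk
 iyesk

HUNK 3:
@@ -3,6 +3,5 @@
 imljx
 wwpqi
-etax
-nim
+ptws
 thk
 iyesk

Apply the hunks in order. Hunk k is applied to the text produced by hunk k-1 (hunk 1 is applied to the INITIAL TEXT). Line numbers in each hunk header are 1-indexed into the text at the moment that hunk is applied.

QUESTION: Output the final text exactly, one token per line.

Hunk 1: at line 2 remove [ftqwh,zahxo] add [wwpqi] -> 7 lines: ubs hmso imljx wwpqi fuadl thk iyesk
Hunk 2: at line 3 remove [fuadl] add [etax,nim] -> 8 lines: ubs hmso imljx wwpqi etax nim thk iyesk
Hunk 3: at line 3 remove [etax,nim] add [ptws] -> 7 lines: ubs hmso imljx wwpqi ptws thk iyesk

Answer: ubs
hmso
imljx
wwpqi
ptws
thk
iyesk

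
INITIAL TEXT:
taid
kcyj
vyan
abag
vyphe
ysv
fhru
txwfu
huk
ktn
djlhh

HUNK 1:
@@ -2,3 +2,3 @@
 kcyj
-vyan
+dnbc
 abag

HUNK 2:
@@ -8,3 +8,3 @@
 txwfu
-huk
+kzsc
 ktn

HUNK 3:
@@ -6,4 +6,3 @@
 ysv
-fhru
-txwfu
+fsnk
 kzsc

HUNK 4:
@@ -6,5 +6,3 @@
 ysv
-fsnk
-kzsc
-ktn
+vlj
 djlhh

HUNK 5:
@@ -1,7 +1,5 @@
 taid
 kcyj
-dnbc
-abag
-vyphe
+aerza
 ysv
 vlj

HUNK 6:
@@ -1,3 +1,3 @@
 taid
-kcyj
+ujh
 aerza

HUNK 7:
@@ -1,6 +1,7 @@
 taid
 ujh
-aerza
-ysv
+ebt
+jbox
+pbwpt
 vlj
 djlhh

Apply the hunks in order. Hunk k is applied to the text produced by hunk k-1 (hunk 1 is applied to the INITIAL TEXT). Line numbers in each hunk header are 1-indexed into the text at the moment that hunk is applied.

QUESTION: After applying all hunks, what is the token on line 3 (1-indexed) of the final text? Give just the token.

Hunk 1: at line 2 remove [vyan] add [dnbc] -> 11 lines: taid kcyj dnbc abag vyphe ysv fhru txwfu huk ktn djlhh
Hunk 2: at line 8 remove [huk] add [kzsc] -> 11 lines: taid kcyj dnbc abag vyphe ysv fhru txwfu kzsc ktn djlhh
Hunk 3: at line 6 remove [fhru,txwfu] add [fsnk] -> 10 lines: taid kcyj dnbc abag vyphe ysv fsnk kzsc ktn djlhh
Hunk 4: at line 6 remove [fsnk,kzsc,ktn] add [vlj] -> 8 lines: taid kcyj dnbc abag vyphe ysv vlj djlhh
Hunk 5: at line 1 remove [dnbc,abag,vyphe] add [aerza] -> 6 lines: taid kcyj aerza ysv vlj djlhh
Hunk 6: at line 1 remove [kcyj] add [ujh] -> 6 lines: taid ujh aerza ysv vlj djlhh
Hunk 7: at line 1 remove [aerza,ysv] add [ebt,jbox,pbwpt] -> 7 lines: taid ujh ebt jbox pbwpt vlj djlhh
Final line 3: ebt

Answer: ebt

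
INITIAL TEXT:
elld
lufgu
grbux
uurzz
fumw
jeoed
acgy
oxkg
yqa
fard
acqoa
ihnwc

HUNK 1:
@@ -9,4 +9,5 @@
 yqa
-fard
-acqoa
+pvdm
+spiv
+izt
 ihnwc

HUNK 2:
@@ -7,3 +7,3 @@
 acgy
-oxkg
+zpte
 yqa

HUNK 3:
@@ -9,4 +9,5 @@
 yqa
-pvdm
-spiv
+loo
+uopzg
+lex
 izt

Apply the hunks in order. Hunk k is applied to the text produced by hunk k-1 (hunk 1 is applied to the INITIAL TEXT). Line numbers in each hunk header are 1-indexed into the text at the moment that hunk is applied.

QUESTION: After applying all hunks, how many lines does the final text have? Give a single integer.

Hunk 1: at line 9 remove [fard,acqoa] add [pvdm,spiv,izt] -> 13 lines: elld lufgu grbux uurzz fumw jeoed acgy oxkg yqa pvdm spiv izt ihnwc
Hunk 2: at line 7 remove [oxkg] add [zpte] -> 13 lines: elld lufgu grbux uurzz fumw jeoed acgy zpte yqa pvdm spiv izt ihnwc
Hunk 3: at line 9 remove [pvdm,spiv] add [loo,uopzg,lex] -> 14 lines: elld lufgu grbux uurzz fumw jeoed acgy zpte yqa loo uopzg lex izt ihnwc
Final line count: 14

Answer: 14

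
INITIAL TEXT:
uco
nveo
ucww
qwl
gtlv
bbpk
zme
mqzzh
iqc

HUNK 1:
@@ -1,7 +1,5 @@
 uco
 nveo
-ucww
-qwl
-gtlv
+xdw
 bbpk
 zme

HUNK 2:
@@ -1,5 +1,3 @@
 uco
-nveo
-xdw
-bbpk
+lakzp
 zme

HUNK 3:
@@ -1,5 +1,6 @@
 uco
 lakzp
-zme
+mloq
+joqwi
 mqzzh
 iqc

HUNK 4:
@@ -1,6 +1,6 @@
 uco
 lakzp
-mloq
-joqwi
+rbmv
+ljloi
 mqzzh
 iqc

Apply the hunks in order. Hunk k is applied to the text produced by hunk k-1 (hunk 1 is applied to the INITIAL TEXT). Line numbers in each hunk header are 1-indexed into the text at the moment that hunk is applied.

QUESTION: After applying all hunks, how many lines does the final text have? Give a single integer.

Hunk 1: at line 1 remove [ucww,qwl,gtlv] add [xdw] -> 7 lines: uco nveo xdw bbpk zme mqzzh iqc
Hunk 2: at line 1 remove [nveo,xdw,bbpk] add [lakzp] -> 5 lines: uco lakzp zme mqzzh iqc
Hunk 3: at line 1 remove [zme] add [mloq,joqwi] -> 6 lines: uco lakzp mloq joqwi mqzzh iqc
Hunk 4: at line 1 remove [mloq,joqwi] add [rbmv,ljloi] -> 6 lines: uco lakzp rbmv ljloi mqzzh iqc
Final line count: 6

Answer: 6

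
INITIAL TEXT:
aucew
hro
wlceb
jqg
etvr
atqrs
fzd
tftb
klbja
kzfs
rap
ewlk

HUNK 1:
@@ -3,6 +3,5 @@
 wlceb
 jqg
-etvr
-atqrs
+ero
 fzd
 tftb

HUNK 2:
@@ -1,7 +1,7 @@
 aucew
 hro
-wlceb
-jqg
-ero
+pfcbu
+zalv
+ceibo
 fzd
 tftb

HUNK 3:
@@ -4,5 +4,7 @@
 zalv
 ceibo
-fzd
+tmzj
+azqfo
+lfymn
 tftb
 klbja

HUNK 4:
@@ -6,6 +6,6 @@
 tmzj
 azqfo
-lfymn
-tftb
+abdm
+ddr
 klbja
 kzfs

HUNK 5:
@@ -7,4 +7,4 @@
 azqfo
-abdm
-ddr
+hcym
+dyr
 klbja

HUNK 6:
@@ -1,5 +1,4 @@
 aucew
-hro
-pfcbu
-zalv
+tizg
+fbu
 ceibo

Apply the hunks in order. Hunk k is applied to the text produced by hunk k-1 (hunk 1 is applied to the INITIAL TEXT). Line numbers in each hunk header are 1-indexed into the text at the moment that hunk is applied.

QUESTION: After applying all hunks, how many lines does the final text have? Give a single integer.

Answer: 12

Derivation:
Hunk 1: at line 3 remove [etvr,atqrs] add [ero] -> 11 lines: aucew hro wlceb jqg ero fzd tftb klbja kzfs rap ewlk
Hunk 2: at line 1 remove [wlceb,jqg,ero] add [pfcbu,zalv,ceibo] -> 11 lines: aucew hro pfcbu zalv ceibo fzd tftb klbja kzfs rap ewlk
Hunk 3: at line 4 remove [fzd] add [tmzj,azqfo,lfymn] -> 13 lines: aucew hro pfcbu zalv ceibo tmzj azqfo lfymn tftb klbja kzfs rap ewlk
Hunk 4: at line 6 remove [lfymn,tftb] add [abdm,ddr] -> 13 lines: aucew hro pfcbu zalv ceibo tmzj azqfo abdm ddr klbja kzfs rap ewlk
Hunk 5: at line 7 remove [abdm,ddr] add [hcym,dyr] -> 13 lines: aucew hro pfcbu zalv ceibo tmzj azqfo hcym dyr klbja kzfs rap ewlk
Hunk 6: at line 1 remove [hro,pfcbu,zalv] add [tizg,fbu] -> 12 lines: aucew tizg fbu ceibo tmzj azqfo hcym dyr klbja kzfs rap ewlk
Final line count: 12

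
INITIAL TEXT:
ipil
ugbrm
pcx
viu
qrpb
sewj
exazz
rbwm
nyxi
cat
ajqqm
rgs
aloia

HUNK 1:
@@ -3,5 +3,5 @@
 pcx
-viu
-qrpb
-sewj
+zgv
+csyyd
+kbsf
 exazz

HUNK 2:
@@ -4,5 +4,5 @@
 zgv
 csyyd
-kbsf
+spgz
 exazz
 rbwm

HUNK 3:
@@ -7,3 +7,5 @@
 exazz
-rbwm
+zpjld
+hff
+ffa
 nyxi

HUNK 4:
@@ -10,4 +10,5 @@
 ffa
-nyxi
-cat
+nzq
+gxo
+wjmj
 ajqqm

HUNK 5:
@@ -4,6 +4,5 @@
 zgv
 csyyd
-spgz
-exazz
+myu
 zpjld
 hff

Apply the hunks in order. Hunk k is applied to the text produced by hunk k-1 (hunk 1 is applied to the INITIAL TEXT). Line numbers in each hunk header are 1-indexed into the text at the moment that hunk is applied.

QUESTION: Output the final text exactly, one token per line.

Hunk 1: at line 3 remove [viu,qrpb,sewj] add [zgv,csyyd,kbsf] -> 13 lines: ipil ugbrm pcx zgv csyyd kbsf exazz rbwm nyxi cat ajqqm rgs aloia
Hunk 2: at line 4 remove [kbsf] add [spgz] -> 13 lines: ipil ugbrm pcx zgv csyyd spgz exazz rbwm nyxi cat ajqqm rgs aloia
Hunk 3: at line 7 remove [rbwm] add [zpjld,hff,ffa] -> 15 lines: ipil ugbrm pcx zgv csyyd spgz exazz zpjld hff ffa nyxi cat ajqqm rgs aloia
Hunk 4: at line 10 remove [nyxi,cat] add [nzq,gxo,wjmj] -> 16 lines: ipil ugbrm pcx zgv csyyd spgz exazz zpjld hff ffa nzq gxo wjmj ajqqm rgs aloia
Hunk 5: at line 4 remove [spgz,exazz] add [myu] -> 15 lines: ipil ugbrm pcx zgv csyyd myu zpjld hff ffa nzq gxo wjmj ajqqm rgs aloia

Answer: ipil
ugbrm
pcx
zgv
csyyd
myu
zpjld
hff
ffa
nzq
gxo
wjmj
ajqqm
rgs
aloia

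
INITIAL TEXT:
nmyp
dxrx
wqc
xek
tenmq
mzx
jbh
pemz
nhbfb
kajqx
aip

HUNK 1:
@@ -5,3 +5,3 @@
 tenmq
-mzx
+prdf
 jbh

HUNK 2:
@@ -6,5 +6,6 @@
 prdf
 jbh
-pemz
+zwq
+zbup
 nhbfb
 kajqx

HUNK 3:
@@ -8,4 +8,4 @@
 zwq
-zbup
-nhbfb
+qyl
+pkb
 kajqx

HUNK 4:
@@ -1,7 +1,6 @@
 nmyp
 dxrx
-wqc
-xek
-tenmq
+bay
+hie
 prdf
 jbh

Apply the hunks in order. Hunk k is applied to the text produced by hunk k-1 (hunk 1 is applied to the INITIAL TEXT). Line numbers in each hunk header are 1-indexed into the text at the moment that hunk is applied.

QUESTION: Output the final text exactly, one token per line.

Hunk 1: at line 5 remove [mzx] add [prdf] -> 11 lines: nmyp dxrx wqc xek tenmq prdf jbh pemz nhbfb kajqx aip
Hunk 2: at line 6 remove [pemz] add [zwq,zbup] -> 12 lines: nmyp dxrx wqc xek tenmq prdf jbh zwq zbup nhbfb kajqx aip
Hunk 3: at line 8 remove [zbup,nhbfb] add [qyl,pkb] -> 12 lines: nmyp dxrx wqc xek tenmq prdf jbh zwq qyl pkb kajqx aip
Hunk 4: at line 1 remove [wqc,xek,tenmq] add [bay,hie] -> 11 lines: nmyp dxrx bay hie prdf jbh zwq qyl pkb kajqx aip

Answer: nmyp
dxrx
bay
hie
prdf
jbh
zwq
qyl
pkb
kajqx
aip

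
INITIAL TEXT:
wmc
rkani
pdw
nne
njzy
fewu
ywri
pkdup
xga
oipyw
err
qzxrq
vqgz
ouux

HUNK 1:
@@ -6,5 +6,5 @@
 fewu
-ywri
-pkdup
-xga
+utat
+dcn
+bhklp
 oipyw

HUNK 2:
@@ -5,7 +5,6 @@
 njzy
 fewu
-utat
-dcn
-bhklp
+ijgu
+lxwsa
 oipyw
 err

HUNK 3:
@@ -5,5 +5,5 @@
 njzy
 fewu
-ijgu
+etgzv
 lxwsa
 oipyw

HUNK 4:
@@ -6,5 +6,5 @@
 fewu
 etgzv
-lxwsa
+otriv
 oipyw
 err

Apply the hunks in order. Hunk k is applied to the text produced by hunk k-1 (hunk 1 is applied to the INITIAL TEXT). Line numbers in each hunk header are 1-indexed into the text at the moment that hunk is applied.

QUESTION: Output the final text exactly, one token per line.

Hunk 1: at line 6 remove [ywri,pkdup,xga] add [utat,dcn,bhklp] -> 14 lines: wmc rkani pdw nne njzy fewu utat dcn bhklp oipyw err qzxrq vqgz ouux
Hunk 2: at line 5 remove [utat,dcn,bhklp] add [ijgu,lxwsa] -> 13 lines: wmc rkani pdw nne njzy fewu ijgu lxwsa oipyw err qzxrq vqgz ouux
Hunk 3: at line 5 remove [ijgu] add [etgzv] -> 13 lines: wmc rkani pdw nne njzy fewu etgzv lxwsa oipyw err qzxrq vqgz ouux
Hunk 4: at line 6 remove [lxwsa] add [otriv] -> 13 lines: wmc rkani pdw nne njzy fewu etgzv otriv oipyw err qzxrq vqgz ouux

Answer: wmc
rkani
pdw
nne
njzy
fewu
etgzv
otriv
oipyw
err
qzxrq
vqgz
ouux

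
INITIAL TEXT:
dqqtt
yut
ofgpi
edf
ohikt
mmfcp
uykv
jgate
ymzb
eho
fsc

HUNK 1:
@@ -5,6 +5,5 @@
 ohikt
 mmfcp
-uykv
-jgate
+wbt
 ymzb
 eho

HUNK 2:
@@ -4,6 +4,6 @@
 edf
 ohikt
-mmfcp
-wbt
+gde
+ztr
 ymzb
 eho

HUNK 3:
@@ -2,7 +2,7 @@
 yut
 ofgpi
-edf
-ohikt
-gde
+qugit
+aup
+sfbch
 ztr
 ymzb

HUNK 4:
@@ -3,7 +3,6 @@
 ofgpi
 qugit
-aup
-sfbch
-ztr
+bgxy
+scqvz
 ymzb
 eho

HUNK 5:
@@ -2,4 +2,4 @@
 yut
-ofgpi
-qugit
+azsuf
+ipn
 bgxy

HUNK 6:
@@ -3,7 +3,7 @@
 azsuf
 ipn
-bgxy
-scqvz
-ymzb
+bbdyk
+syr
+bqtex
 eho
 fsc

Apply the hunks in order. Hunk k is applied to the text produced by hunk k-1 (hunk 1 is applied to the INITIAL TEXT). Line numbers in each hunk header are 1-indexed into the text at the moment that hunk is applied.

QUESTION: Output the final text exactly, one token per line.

Hunk 1: at line 5 remove [uykv,jgate] add [wbt] -> 10 lines: dqqtt yut ofgpi edf ohikt mmfcp wbt ymzb eho fsc
Hunk 2: at line 4 remove [mmfcp,wbt] add [gde,ztr] -> 10 lines: dqqtt yut ofgpi edf ohikt gde ztr ymzb eho fsc
Hunk 3: at line 2 remove [edf,ohikt,gde] add [qugit,aup,sfbch] -> 10 lines: dqqtt yut ofgpi qugit aup sfbch ztr ymzb eho fsc
Hunk 4: at line 3 remove [aup,sfbch,ztr] add [bgxy,scqvz] -> 9 lines: dqqtt yut ofgpi qugit bgxy scqvz ymzb eho fsc
Hunk 5: at line 2 remove [ofgpi,qugit] add [azsuf,ipn] -> 9 lines: dqqtt yut azsuf ipn bgxy scqvz ymzb eho fsc
Hunk 6: at line 3 remove [bgxy,scqvz,ymzb] add [bbdyk,syr,bqtex] -> 9 lines: dqqtt yut azsuf ipn bbdyk syr bqtex eho fsc

Answer: dqqtt
yut
azsuf
ipn
bbdyk
syr
bqtex
eho
fsc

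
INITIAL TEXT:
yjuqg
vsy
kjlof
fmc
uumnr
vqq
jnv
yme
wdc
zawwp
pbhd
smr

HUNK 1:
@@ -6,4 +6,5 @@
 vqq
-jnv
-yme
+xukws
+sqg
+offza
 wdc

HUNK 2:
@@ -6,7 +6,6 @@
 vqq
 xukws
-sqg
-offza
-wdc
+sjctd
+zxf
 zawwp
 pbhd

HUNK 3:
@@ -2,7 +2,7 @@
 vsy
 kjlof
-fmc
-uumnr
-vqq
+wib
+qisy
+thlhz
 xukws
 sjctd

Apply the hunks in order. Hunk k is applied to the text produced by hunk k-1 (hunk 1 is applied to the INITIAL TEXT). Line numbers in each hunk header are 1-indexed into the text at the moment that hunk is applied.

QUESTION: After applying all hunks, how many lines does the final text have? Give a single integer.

Answer: 12

Derivation:
Hunk 1: at line 6 remove [jnv,yme] add [xukws,sqg,offza] -> 13 lines: yjuqg vsy kjlof fmc uumnr vqq xukws sqg offza wdc zawwp pbhd smr
Hunk 2: at line 6 remove [sqg,offza,wdc] add [sjctd,zxf] -> 12 lines: yjuqg vsy kjlof fmc uumnr vqq xukws sjctd zxf zawwp pbhd smr
Hunk 3: at line 2 remove [fmc,uumnr,vqq] add [wib,qisy,thlhz] -> 12 lines: yjuqg vsy kjlof wib qisy thlhz xukws sjctd zxf zawwp pbhd smr
Final line count: 12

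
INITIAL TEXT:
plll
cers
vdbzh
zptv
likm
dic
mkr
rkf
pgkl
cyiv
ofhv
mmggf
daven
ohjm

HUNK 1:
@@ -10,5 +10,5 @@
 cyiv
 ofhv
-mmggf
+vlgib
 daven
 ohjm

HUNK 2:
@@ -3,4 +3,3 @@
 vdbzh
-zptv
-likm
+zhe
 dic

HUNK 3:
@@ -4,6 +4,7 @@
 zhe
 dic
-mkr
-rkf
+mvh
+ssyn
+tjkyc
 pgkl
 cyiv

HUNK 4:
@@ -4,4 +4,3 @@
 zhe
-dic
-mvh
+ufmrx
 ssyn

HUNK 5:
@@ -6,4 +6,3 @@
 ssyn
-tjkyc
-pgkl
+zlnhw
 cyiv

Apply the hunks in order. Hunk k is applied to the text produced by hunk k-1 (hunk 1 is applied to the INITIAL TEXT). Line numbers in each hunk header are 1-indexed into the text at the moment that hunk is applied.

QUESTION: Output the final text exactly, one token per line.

Hunk 1: at line 10 remove [mmggf] add [vlgib] -> 14 lines: plll cers vdbzh zptv likm dic mkr rkf pgkl cyiv ofhv vlgib daven ohjm
Hunk 2: at line 3 remove [zptv,likm] add [zhe] -> 13 lines: plll cers vdbzh zhe dic mkr rkf pgkl cyiv ofhv vlgib daven ohjm
Hunk 3: at line 4 remove [mkr,rkf] add [mvh,ssyn,tjkyc] -> 14 lines: plll cers vdbzh zhe dic mvh ssyn tjkyc pgkl cyiv ofhv vlgib daven ohjm
Hunk 4: at line 4 remove [dic,mvh] add [ufmrx] -> 13 lines: plll cers vdbzh zhe ufmrx ssyn tjkyc pgkl cyiv ofhv vlgib daven ohjm
Hunk 5: at line 6 remove [tjkyc,pgkl] add [zlnhw] -> 12 lines: plll cers vdbzh zhe ufmrx ssyn zlnhw cyiv ofhv vlgib daven ohjm

Answer: plll
cers
vdbzh
zhe
ufmrx
ssyn
zlnhw
cyiv
ofhv
vlgib
daven
ohjm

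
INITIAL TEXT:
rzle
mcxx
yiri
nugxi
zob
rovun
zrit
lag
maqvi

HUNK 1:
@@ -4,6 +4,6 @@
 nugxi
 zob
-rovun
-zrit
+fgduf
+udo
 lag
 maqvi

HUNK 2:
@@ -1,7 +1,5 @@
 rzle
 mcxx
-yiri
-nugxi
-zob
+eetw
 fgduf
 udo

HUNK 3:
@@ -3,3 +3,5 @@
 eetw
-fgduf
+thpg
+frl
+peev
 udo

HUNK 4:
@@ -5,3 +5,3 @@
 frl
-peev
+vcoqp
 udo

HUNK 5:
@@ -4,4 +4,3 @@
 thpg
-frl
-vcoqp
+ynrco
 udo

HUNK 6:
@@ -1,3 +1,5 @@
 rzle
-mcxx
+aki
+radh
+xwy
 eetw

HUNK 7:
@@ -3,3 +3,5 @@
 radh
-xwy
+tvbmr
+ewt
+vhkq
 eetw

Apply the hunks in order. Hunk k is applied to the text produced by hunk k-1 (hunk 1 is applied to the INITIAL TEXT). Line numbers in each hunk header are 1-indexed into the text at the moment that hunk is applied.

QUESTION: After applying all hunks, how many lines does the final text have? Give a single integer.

Answer: 12

Derivation:
Hunk 1: at line 4 remove [rovun,zrit] add [fgduf,udo] -> 9 lines: rzle mcxx yiri nugxi zob fgduf udo lag maqvi
Hunk 2: at line 1 remove [yiri,nugxi,zob] add [eetw] -> 7 lines: rzle mcxx eetw fgduf udo lag maqvi
Hunk 3: at line 3 remove [fgduf] add [thpg,frl,peev] -> 9 lines: rzle mcxx eetw thpg frl peev udo lag maqvi
Hunk 4: at line 5 remove [peev] add [vcoqp] -> 9 lines: rzle mcxx eetw thpg frl vcoqp udo lag maqvi
Hunk 5: at line 4 remove [frl,vcoqp] add [ynrco] -> 8 lines: rzle mcxx eetw thpg ynrco udo lag maqvi
Hunk 6: at line 1 remove [mcxx] add [aki,radh,xwy] -> 10 lines: rzle aki radh xwy eetw thpg ynrco udo lag maqvi
Hunk 7: at line 3 remove [xwy] add [tvbmr,ewt,vhkq] -> 12 lines: rzle aki radh tvbmr ewt vhkq eetw thpg ynrco udo lag maqvi
Final line count: 12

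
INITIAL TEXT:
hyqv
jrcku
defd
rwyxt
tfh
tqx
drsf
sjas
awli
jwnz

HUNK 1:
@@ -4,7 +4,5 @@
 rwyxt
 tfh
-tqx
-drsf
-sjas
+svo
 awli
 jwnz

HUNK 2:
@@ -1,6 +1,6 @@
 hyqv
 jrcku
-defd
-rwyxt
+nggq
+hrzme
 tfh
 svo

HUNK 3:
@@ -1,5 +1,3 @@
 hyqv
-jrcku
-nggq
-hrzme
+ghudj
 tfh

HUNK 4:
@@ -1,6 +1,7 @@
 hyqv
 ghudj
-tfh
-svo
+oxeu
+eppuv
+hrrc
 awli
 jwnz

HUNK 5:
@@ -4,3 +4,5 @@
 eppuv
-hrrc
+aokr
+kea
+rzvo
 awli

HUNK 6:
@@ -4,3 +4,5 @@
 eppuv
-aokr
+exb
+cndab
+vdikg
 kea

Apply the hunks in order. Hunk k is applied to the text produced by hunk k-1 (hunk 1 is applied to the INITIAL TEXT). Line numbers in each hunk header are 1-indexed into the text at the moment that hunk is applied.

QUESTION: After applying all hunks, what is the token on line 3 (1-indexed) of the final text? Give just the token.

Hunk 1: at line 4 remove [tqx,drsf,sjas] add [svo] -> 8 lines: hyqv jrcku defd rwyxt tfh svo awli jwnz
Hunk 2: at line 1 remove [defd,rwyxt] add [nggq,hrzme] -> 8 lines: hyqv jrcku nggq hrzme tfh svo awli jwnz
Hunk 3: at line 1 remove [jrcku,nggq,hrzme] add [ghudj] -> 6 lines: hyqv ghudj tfh svo awli jwnz
Hunk 4: at line 1 remove [tfh,svo] add [oxeu,eppuv,hrrc] -> 7 lines: hyqv ghudj oxeu eppuv hrrc awli jwnz
Hunk 5: at line 4 remove [hrrc] add [aokr,kea,rzvo] -> 9 lines: hyqv ghudj oxeu eppuv aokr kea rzvo awli jwnz
Hunk 6: at line 4 remove [aokr] add [exb,cndab,vdikg] -> 11 lines: hyqv ghudj oxeu eppuv exb cndab vdikg kea rzvo awli jwnz
Final line 3: oxeu

Answer: oxeu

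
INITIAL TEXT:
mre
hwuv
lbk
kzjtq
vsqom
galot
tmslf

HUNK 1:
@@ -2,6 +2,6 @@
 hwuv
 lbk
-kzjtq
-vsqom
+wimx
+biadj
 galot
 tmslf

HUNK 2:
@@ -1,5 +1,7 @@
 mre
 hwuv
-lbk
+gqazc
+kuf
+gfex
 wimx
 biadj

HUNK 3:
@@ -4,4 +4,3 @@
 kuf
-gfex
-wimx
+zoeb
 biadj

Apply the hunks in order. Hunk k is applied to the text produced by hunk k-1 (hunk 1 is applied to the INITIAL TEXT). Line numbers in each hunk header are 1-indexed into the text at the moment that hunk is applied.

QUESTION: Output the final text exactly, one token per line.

Hunk 1: at line 2 remove [kzjtq,vsqom] add [wimx,biadj] -> 7 lines: mre hwuv lbk wimx biadj galot tmslf
Hunk 2: at line 1 remove [lbk] add [gqazc,kuf,gfex] -> 9 lines: mre hwuv gqazc kuf gfex wimx biadj galot tmslf
Hunk 3: at line 4 remove [gfex,wimx] add [zoeb] -> 8 lines: mre hwuv gqazc kuf zoeb biadj galot tmslf

Answer: mre
hwuv
gqazc
kuf
zoeb
biadj
galot
tmslf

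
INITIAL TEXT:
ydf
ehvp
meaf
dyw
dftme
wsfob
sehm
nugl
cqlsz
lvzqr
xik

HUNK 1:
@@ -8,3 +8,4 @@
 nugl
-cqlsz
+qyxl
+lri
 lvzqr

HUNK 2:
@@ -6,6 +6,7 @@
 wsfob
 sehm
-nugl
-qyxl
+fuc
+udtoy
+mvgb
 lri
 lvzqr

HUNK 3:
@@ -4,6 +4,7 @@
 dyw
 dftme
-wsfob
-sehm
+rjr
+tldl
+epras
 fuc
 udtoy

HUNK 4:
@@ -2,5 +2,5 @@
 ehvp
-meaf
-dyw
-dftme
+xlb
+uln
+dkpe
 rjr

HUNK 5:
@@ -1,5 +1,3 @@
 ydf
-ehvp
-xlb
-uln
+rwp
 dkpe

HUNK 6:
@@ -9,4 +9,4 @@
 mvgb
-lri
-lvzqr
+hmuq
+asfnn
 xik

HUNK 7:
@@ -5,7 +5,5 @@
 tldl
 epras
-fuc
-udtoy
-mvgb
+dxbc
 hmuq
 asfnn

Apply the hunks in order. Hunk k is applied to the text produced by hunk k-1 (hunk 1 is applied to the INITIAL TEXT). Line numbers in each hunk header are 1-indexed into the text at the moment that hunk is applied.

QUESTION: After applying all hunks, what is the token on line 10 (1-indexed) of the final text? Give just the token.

Hunk 1: at line 8 remove [cqlsz] add [qyxl,lri] -> 12 lines: ydf ehvp meaf dyw dftme wsfob sehm nugl qyxl lri lvzqr xik
Hunk 2: at line 6 remove [nugl,qyxl] add [fuc,udtoy,mvgb] -> 13 lines: ydf ehvp meaf dyw dftme wsfob sehm fuc udtoy mvgb lri lvzqr xik
Hunk 3: at line 4 remove [wsfob,sehm] add [rjr,tldl,epras] -> 14 lines: ydf ehvp meaf dyw dftme rjr tldl epras fuc udtoy mvgb lri lvzqr xik
Hunk 4: at line 2 remove [meaf,dyw,dftme] add [xlb,uln,dkpe] -> 14 lines: ydf ehvp xlb uln dkpe rjr tldl epras fuc udtoy mvgb lri lvzqr xik
Hunk 5: at line 1 remove [ehvp,xlb,uln] add [rwp] -> 12 lines: ydf rwp dkpe rjr tldl epras fuc udtoy mvgb lri lvzqr xik
Hunk 6: at line 9 remove [lri,lvzqr] add [hmuq,asfnn] -> 12 lines: ydf rwp dkpe rjr tldl epras fuc udtoy mvgb hmuq asfnn xik
Hunk 7: at line 5 remove [fuc,udtoy,mvgb] add [dxbc] -> 10 lines: ydf rwp dkpe rjr tldl epras dxbc hmuq asfnn xik
Final line 10: xik

Answer: xik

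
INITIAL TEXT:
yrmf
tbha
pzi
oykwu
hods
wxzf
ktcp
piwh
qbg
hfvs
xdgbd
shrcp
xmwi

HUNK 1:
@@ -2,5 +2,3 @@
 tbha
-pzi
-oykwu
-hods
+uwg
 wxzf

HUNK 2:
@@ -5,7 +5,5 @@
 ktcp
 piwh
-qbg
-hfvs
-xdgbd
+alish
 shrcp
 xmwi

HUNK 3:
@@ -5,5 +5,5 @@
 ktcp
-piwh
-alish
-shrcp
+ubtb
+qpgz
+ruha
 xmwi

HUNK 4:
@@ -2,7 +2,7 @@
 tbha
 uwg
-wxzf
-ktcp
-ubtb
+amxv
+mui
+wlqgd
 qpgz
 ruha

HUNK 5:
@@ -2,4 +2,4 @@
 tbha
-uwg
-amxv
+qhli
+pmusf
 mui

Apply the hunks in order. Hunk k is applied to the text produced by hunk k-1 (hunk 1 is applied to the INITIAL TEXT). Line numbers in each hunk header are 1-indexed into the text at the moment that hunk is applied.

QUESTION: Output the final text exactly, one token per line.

Hunk 1: at line 2 remove [pzi,oykwu,hods] add [uwg] -> 11 lines: yrmf tbha uwg wxzf ktcp piwh qbg hfvs xdgbd shrcp xmwi
Hunk 2: at line 5 remove [qbg,hfvs,xdgbd] add [alish] -> 9 lines: yrmf tbha uwg wxzf ktcp piwh alish shrcp xmwi
Hunk 3: at line 5 remove [piwh,alish,shrcp] add [ubtb,qpgz,ruha] -> 9 lines: yrmf tbha uwg wxzf ktcp ubtb qpgz ruha xmwi
Hunk 4: at line 2 remove [wxzf,ktcp,ubtb] add [amxv,mui,wlqgd] -> 9 lines: yrmf tbha uwg amxv mui wlqgd qpgz ruha xmwi
Hunk 5: at line 2 remove [uwg,amxv] add [qhli,pmusf] -> 9 lines: yrmf tbha qhli pmusf mui wlqgd qpgz ruha xmwi

Answer: yrmf
tbha
qhli
pmusf
mui
wlqgd
qpgz
ruha
xmwi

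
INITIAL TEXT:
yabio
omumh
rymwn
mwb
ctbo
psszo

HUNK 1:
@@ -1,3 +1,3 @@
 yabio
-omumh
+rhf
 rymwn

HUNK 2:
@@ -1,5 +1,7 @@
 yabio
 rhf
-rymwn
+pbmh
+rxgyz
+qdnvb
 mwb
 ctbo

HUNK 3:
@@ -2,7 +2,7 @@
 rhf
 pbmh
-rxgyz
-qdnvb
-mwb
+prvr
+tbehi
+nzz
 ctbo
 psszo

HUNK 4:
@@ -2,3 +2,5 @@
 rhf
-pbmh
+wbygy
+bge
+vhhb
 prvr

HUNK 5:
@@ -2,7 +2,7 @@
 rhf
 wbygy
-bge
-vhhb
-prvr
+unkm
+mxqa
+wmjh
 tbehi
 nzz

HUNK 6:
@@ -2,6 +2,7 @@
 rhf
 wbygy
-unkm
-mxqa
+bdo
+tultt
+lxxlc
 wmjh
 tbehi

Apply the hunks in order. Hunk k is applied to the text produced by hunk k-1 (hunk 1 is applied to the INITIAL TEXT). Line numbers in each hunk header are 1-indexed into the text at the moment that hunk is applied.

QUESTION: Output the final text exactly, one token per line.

Answer: yabio
rhf
wbygy
bdo
tultt
lxxlc
wmjh
tbehi
nzz
ctbo
psszo

Derivation:
Hunk 1: at line 1 remove [omumh] add [rhf] -> 6 lines: yabio rhf rymwn mwb ctbo psszo
Hunk 2: at line 1 remove [rymwn] add [pbmh,rxgyz,qdnvb] -> 8 lines: yabio rhf pbmh rxgyz qdnvb mwb ctbo psszo
Hunk 3: at line 2 remove [rxgyz,qdnvb,mwb] add [prvr,tbehi,nzz] -> 8 lines: yabio rhf pbmh prvr tbehi nzz ctbo psszo
Hunk 4: at line 2 remove [pbmh] add [wbygy,bge,vhhb] -> 10 lines: yabio rhf wbygy bge vhhb prvr tbehi nzz ctbo psszo
Hunk 5: at line 2 remove [bge,vhhb,prvr] add [unkm,mxqa,wmjh] -> 10 lines: yabio rhf wbygy unkm mxqa wmjh tbehi nzz ctbo psszo
Hunk 6: at line 2 remove [unkm,mxqa] add [bdo,tultt,lxxlc] -> 11 lines: yabio rhf wbygy bdo tultt lxxlc wmjh tbehi nzz ctbo psszo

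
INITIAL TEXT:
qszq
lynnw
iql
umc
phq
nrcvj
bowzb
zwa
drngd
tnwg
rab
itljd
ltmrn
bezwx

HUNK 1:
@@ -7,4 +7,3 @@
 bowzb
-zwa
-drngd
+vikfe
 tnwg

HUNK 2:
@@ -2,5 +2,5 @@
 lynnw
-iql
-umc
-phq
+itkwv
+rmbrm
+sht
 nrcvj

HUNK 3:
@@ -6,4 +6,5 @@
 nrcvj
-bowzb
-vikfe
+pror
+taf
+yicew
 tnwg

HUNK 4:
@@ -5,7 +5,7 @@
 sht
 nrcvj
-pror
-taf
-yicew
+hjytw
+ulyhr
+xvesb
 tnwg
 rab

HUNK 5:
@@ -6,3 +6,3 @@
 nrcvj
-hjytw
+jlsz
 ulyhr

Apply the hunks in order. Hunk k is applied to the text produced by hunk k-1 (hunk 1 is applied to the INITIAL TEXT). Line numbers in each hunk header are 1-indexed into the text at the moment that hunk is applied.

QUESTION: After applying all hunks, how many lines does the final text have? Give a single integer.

Answer: 14

Derivation:
Hunk 1: at line 7 remove [zwa,drngd] add [vikfe] -> 13 lines: qszq lynnw iql umc phq nrcvj bowzb vikfe tnwg rab itljd ltmrn bezwx
Hunk 2: at line 2 remove [iql,umc,phq] add [itkwv,rmbrm,sht] -> 13 lines: qszq lynnw itkwv rmbrm sht nrcvj bowzb vikfe tnwg rab itljd ltmrn bezwx
Hunk 3: at line 6 remove [bowzb,vikfe] add [pror,taf,yicew] -> 14 lines: qszq lynnw itkwv rmbrm sht nrcvj pror taf yicew tnwg rab itljd ltmrn bezwx
Hunk 4: at line 5 remove [pror,taf,yicew] add [hjytw,ulyhr,xvesb] -> 14 lines: qszq lynnw itkwv rmbrm sht nrcvj hjytw ulyhr xvesb tnwg rab itljd ltmrn bezwx
Hunk 5: at line 6 remove [hjytw] add [jlsz] -> 14 lines: qszq lynnw itkwv rmbrm sht nrcvj jlsz ulyhr xvesb tnwg rab itljd ltmrn bezwx
Final line count: 14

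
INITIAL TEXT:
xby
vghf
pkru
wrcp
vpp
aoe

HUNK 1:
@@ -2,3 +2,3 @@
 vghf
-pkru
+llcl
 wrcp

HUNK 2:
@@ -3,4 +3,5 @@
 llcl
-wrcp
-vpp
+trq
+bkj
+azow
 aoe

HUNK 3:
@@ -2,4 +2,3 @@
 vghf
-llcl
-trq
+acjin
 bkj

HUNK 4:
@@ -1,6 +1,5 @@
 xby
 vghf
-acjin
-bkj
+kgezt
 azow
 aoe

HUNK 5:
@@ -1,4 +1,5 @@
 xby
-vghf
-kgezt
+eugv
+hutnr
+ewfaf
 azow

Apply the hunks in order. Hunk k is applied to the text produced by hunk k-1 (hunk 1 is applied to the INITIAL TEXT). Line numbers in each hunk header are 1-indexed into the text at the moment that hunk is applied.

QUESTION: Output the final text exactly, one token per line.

Hunk 1: at line 2 remove [pkru] add [llcl] -> 6 lines: xby vghf llcl wrcp vpp aoe
Hunk 2: at line 3 remove [wrcp,vpp] add [trq,bkj,azow] -> 7 lines: xby vghf llcl trq bkj azow aoe
Hunk 3: at line 2 remove [llcl,trq] add [acjin] -> 6 lines: xby vghf acjin bkj azow aoe
Hunk 4: at line 1 remove [acjin,bkj] add [kgezt] -> 5 lines: xby vghf kgezt azow aoe
Hunk 5: at line 1 remove [vghf,kgezt] add [eugv,hutnr,ewfaf] -> 6 lines: xby eugv hutnr ewfaf azow aoe

Answer: xby
eugv
hutnr
ewfaf
azow
aoe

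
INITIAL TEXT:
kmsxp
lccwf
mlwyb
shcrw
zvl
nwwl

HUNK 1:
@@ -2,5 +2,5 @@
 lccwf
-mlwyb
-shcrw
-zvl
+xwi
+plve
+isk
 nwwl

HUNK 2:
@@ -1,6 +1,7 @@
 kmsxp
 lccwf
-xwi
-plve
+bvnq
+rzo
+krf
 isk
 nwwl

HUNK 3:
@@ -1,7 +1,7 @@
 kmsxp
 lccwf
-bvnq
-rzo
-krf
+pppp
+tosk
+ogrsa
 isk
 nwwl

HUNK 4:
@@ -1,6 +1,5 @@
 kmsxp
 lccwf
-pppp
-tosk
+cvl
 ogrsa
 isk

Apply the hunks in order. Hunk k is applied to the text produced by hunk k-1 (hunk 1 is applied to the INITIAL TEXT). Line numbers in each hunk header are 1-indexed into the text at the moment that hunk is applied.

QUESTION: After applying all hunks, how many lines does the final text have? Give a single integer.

Answer: 6

Derivation:
Hunk 1: at line 2 remove [mlwyb,shcrw,zvl] add [xwi,plve,isk] -> 6 lines: kmsxp lccwf xwi plve isk nwwl
Hunk 2: at line 1 remove [xwi,plve] add [bvnq,rzo,krf] -> 7 lines: kmsxp lccwf bvnq rzo krf isk nwwl
Hunk 3: at line 1 remove [bvnq,rzo,krf] add [pppp,tosk,ogrsa] -> 7 lines: kmsxp lccwf pppp tosk ogrsa isk nwwl
Hunk 4: at line 1 remove [pppp,tosk] add [cvl] -> 6 lines: kmsxp lccwf cvl ogrsa isk nwwl
Final line count: 6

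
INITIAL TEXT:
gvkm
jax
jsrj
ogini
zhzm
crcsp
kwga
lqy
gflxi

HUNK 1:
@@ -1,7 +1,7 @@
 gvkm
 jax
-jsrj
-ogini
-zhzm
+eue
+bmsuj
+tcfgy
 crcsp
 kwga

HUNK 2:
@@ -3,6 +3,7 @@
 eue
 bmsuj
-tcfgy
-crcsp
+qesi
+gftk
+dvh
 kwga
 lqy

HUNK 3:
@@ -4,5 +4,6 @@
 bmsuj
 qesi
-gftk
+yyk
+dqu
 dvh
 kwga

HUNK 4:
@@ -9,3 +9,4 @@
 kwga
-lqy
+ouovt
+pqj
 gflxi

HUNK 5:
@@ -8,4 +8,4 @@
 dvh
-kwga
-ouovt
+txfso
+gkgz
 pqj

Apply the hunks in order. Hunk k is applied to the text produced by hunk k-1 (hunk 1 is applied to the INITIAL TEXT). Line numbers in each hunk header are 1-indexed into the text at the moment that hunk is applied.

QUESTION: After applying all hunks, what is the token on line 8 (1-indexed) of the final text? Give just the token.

Answer: dvh

Derivation:
Hunk 1: at line 1 remove [jsrj,ogini,zhzm] add [eue,bmsuj,tcfgy] -> 9 lines: gvkm jax eue bmsuj tcfgy crcsp kwga lqy gflxi
Hunk 2: at line 3 remove [tcfgy,crcsp] add [qesi,gftk,dvh] -> 10 lines: gvkm jax eue bmsuj qesi gftk dvh kwga lqy gflxi
Hunk 3: at line 4 remove [gftk] add [yyk,dqu] -> 11 lines: gvkm jax eue bmsuj qesi yyk dqu dvh kwga lqy gflxi
Hunk 4: at line 9 remove [lqy] add [ouovt,pqj] -> 12 lines: gvkm jax eue bmsuj qesi yyk dqu dvh kwga ouovt pqj gflxi
Hunk 5: at line 8 remove [kwga,ouovt] add [txfso,gkgz] -> 12 lines: gvkm jax eue bmsuj qesi yyk dqu dvh txfso gkgz pqj gflxi
Final line 8: dvh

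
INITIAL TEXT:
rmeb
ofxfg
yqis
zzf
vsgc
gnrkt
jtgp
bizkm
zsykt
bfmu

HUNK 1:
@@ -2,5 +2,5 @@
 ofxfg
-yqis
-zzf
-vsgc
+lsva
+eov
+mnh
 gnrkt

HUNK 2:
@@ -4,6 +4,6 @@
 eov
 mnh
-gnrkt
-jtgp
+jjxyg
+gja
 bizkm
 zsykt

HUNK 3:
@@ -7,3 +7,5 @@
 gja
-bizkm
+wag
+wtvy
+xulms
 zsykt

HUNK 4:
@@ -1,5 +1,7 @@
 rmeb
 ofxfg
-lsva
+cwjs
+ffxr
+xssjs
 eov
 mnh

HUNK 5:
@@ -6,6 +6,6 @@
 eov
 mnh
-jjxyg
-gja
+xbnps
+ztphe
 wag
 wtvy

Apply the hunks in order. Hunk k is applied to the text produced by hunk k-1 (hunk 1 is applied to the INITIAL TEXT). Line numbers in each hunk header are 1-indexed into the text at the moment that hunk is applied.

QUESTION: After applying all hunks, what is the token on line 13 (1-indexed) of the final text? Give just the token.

Answer: zsykt

Derivation:
Hunk 1: at line 2 remove [yqis,zzf,vsgc] add [lsva,eov,mnh] -> 10 lines: rmeb ofxfg lsva eov mnh gnrkt jtgp bizkm zsykt bfmu
Hunk 2: at line 4 remove [gnrkt,jtgp] add [jjxyg,gja] -> 10 lines: rmeb ofxfg lsva eov mnh jjxyg gja bizkm zsykt bfmu
Hunk 3: at line 7 remove [bizkm] add [wag,wtvy,xulms] -> 12 lines: rmeb ofxfg lsva eov mnh jjxyg gja wag wtvy xulms zsykt bfmu
Hunk 4: at line 1 remove [lsva] add [cwjs,ffxr,xssjs] -> 14 lines: rmeb ofxfg cwjs ffxr xssjs eov mnh jjxyg gja wag wtvy xulms zsykt bfmu
Hunk 5: at line 6 remove [jjxyg,gja] add [xbnps,ztphe] -> 14 lines: rmeb ofxfg cwjs ffxr xssjs eov mnh xbnps ztphe wag wtvy xulms zsykt bfmu
Final line 13: zsykt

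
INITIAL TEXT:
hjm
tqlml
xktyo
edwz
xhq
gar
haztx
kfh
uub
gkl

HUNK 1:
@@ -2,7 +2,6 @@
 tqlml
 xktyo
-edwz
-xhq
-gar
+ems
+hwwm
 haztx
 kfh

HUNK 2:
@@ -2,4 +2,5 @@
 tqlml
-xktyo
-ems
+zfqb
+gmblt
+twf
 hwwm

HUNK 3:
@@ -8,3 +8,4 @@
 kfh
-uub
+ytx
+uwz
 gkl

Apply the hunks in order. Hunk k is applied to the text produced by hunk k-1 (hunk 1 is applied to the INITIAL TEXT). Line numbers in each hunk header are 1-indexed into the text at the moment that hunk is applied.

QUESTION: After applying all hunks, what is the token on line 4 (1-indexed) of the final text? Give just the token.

Hunk 1: at line 2 remove [edwz,xhq,gar] add [ems,hwwm] -> 9 lines: hjm tqlml xktyo ems hwwm haztx kfh uub gkl
Hunk 2: at line 2 remove [xktyo,ems] add [zfqb,gmblt,twf] -> 10 lines: hjm tqlml zfqb gmblt twf hwwm haztx kfh uub gkl
Hunk 3: at line 8 remove [uub] add [ytx,uwz] -> 11 lines: hjm tqlml zfqb gmblt twf hwwm haztx kfh ytx uwz gkl
Final line 4: gmblt

Answer: gmblt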